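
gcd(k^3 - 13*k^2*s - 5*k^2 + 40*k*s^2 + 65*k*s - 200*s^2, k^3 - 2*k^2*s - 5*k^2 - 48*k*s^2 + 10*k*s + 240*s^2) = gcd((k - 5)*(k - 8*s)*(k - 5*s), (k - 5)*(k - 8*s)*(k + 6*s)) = -k^2 + 8*k*s + 5*k - 40*s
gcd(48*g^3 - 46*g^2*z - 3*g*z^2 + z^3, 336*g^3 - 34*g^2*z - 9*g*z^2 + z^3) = -48*g^2 - 2*g*z + z^2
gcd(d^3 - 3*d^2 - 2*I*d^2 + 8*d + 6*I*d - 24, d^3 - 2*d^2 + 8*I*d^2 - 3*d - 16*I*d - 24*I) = d - 3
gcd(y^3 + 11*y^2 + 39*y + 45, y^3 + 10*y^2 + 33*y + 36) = y^2 + 6*y + 9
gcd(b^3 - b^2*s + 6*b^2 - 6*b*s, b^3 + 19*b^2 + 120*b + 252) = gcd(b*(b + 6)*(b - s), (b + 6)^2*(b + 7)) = b + 6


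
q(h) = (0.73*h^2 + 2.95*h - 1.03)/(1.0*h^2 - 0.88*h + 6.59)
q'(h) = (0.88 - 2.0*h)*(0.73*h^2 + 2.95*h - 1.03)/(1.0*h^2 - 0.88*h + 6.59)^2 + (1.46*h + 2.95)/(1.0*h^2 - 0.88*h + 6.59)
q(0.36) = 0.02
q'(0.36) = 0.54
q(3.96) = 1.18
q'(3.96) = 0.02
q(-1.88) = -0.34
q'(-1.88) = -0.12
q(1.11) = 0.46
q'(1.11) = 0.58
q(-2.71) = -0.22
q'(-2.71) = -0.15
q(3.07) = 1.12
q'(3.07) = 0.12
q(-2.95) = -0.19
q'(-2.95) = -0.15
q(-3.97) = -0.05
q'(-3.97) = -0.13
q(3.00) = 1.11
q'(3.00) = 0.13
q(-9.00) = 0.33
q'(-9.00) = -0.04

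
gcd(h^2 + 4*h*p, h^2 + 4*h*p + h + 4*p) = h + 4*p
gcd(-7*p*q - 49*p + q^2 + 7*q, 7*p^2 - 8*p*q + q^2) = 7*p - q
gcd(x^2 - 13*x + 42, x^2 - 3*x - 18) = x - 6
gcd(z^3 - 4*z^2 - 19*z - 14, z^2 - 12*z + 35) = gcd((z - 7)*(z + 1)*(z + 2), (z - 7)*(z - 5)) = z - 7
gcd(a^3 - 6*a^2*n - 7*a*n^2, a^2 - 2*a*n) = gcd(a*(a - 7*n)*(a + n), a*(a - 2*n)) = a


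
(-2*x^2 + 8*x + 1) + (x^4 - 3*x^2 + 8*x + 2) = x^4 - 5*x^2 + 16*x + 3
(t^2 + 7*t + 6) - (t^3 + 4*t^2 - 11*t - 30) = -t^3 - 3*t^2 + 18*t + 36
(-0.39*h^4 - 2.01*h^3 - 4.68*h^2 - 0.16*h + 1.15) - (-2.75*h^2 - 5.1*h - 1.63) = -0.39*h^4 - 2.01*h^3 - 1.93*h^2 + 4.94*h + 2.78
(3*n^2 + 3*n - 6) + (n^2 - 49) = 4*n^2 + 3*n - 55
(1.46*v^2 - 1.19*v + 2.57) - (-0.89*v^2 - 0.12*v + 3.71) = 2.35*v^2 - 1.07*v - 1.14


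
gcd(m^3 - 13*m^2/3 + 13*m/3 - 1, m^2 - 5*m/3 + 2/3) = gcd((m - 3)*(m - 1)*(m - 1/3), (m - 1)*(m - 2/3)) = m - 1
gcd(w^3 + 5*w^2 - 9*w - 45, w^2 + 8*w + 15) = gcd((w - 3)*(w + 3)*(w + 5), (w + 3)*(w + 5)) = w^2 + 8*w + 15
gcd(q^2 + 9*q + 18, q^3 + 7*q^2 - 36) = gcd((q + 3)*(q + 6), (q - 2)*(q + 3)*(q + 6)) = q^2 + 9*q + 18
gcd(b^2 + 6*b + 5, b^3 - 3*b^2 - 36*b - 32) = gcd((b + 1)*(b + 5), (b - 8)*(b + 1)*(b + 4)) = b + 1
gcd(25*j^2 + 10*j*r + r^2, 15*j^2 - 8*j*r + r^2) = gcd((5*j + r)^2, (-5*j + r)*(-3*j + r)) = 1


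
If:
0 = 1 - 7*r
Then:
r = 1/7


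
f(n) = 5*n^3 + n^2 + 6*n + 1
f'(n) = 15*n^2 + 2*n + 6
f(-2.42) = -78.53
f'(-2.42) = 89.01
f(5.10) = 720.86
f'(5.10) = 406.35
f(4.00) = 361.00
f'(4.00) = 254.00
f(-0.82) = -6.00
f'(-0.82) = 14.45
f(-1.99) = -46.38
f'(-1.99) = 61.42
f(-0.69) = -4.31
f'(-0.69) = 11.76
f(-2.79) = -116.54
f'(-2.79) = 117.18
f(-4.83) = -568.04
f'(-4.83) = 346.27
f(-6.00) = -1079.00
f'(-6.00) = 534.00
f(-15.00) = -16739.00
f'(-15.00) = 3351.00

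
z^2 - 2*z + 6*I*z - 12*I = (z - 2)*(z + 6*I)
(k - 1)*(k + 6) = k^2 + 5*k - 6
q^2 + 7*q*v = q*(q + 7*v)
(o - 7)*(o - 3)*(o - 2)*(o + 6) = o^4 - 6*o^3 - 31*o^2 + 204*o - 252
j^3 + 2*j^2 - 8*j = j*(j - 2)*(j + 4)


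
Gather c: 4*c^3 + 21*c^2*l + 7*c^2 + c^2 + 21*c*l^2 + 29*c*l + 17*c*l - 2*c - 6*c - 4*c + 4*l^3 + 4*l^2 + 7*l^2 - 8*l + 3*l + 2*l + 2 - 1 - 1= 4*c^3 + c^2*(21*l + 8) + c*(21*l^2 + 46*l - 12) + 4*l^3 + 11*l^2 - 3*l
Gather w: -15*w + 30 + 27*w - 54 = 12*w - 24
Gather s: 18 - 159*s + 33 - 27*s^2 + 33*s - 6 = -27*s^2 - 126*s + 45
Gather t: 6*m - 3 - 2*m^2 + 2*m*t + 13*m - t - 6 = -2*m^2 + 19*m + t*(2*m - 1) - 9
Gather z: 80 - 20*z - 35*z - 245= -55*z - 165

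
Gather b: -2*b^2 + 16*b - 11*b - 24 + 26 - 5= -2*b^2 + 5*b - 3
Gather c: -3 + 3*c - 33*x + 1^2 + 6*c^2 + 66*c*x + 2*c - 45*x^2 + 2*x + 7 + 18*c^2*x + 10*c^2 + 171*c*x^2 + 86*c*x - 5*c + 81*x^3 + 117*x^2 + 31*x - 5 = c^2*(18*x + 16) + c*(171*x^2 + 152*x) + 81*x^3 + 72*x^2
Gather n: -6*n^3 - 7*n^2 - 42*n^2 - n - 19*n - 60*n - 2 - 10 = -6*n^3 - 49*n^2 - 80*n - 12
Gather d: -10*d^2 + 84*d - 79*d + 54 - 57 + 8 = -10*d^2 + 5*d + 5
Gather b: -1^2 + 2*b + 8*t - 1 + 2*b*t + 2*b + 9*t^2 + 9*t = b*(2*t + 4) + 9*t^2 + 17*t - 2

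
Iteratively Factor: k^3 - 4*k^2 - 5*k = (k + 1)*(k^2 - 5*k) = (k - 5)*(k + 1)*(k)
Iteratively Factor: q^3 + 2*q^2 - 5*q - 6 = (q + 3)*(q^2 - q - 2) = (q - 2)*(q + 3)*(q + 1)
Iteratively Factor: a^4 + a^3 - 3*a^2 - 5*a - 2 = (a + 1)*(a^3 - 3*a - 2) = (a + 1)^2*(a^2 - a - 2) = (a - 2)*(a + 1)^2*(a + 1)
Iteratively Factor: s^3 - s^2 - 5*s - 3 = (s - 3)*(s^2 + 2*s + 1) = (s - 3)*(s + 1)*(s + 1)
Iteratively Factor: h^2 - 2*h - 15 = (h + 3)*(h - 5)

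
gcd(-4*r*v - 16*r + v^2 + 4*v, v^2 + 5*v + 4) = v + 4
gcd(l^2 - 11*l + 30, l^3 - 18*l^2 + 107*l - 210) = l^2 - 11*l + 30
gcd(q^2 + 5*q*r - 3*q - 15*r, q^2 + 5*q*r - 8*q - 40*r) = q + 5*r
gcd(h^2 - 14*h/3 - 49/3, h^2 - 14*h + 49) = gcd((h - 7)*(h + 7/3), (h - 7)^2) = h - 7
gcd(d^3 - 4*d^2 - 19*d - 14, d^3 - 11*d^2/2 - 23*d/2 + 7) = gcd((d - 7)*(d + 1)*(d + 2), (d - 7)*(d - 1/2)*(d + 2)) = d^2 - 5*d - 14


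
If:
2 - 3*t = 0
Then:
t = 2/3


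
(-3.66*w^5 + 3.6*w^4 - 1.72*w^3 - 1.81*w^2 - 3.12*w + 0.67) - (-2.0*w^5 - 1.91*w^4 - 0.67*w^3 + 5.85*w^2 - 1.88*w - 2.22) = -1.66*w^5 + 5.51*w^4 - 1.05*w^3 - 7.66*w^2 - 1.24*w + 2.89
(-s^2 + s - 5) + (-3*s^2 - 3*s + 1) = -4*s^2 - 2*s - 4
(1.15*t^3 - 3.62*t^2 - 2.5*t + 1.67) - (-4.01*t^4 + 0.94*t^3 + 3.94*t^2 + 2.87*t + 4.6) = 4.01*t^4 + 0.21*t^3 - 7.56*t^2 - 5.37*t - 2.93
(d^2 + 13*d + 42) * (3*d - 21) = 3*d^3 + 18*d^2 - 147*d - 882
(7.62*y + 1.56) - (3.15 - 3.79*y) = 11.41*y - 1.59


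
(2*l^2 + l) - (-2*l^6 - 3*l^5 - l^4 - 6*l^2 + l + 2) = 2*l^6 + 3*l^5 + l^4 + 8*l^2 - 2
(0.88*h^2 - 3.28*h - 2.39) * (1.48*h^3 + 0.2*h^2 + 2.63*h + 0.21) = 1.3024*h^5 - 4.6784*h^4 - 1.8788*h^3 - 8.9196*h^2 - 6.9745*h - 0.5019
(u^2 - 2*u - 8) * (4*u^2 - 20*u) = 4*u^4 - 28*u^3 + 8*u^2 + 160*u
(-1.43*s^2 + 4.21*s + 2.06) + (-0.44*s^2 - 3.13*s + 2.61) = -1.87*s^2 + 1.08*s + 4.67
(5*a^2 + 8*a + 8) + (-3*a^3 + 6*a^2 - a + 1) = -3*a^3 + 11*a^2 + 7*a + 9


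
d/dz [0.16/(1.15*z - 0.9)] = -0.184/(1.15*z - 0.9)^2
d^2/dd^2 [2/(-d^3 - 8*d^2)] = 4*((d + 8)*(3*d + 8) - (3*d + 16)^2)/(d^4*(d + 8)^3)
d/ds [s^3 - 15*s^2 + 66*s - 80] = 3*s^2 - 30*s + 66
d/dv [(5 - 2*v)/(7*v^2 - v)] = (14*v^2 - 70*v + 5)/(v^2*(49*v^2 - 14*v + 1))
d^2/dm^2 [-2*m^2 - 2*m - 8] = -4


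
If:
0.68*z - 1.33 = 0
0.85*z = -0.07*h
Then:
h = -23.75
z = 1.96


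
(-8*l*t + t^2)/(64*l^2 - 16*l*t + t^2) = t/(-8*l + t)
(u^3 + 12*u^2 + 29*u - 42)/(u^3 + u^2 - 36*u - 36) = (u^2 + 6*u - 7)/(u^2 - 5*u - 6)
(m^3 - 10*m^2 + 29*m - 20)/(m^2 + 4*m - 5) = (m^2 - 9*m + 20)/(m + 5)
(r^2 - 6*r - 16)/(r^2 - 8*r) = (r + 2)/r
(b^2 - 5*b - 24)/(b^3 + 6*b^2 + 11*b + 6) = (b - 8)/(b^2 + 3*b + 2)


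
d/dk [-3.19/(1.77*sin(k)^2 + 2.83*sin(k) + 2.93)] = (11.2926*sin(k) + 9.0277)*cos(k)/(1.77*sin(k)^2 + 2.83*sin(k) + 2.93)^2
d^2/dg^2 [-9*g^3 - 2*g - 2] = -54*g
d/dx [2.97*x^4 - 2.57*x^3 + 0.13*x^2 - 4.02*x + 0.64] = 11.88*x^3 - 7.71*x^2 + 0.26*x - 4.02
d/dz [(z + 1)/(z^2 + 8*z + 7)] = -1/(z^2 + 14*z + 49)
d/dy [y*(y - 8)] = 2*y - 8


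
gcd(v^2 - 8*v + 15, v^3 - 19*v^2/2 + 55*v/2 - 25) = v - 5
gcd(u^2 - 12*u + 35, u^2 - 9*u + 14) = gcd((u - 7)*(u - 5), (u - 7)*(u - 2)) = u - 7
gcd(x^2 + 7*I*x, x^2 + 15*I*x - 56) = x + 7*I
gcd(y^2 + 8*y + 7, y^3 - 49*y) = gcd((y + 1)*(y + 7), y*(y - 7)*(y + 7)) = y + 7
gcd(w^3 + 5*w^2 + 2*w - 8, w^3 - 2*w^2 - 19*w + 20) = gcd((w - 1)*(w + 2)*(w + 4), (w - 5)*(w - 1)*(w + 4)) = w^2 + 3*w - 4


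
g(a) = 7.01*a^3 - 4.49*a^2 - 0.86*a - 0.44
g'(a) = 21.03*a^2 - 8.98*a - 0.86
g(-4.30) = -637.11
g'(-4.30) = 426.60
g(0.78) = -0.52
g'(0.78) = 4.93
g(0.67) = -0.92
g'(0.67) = 2.56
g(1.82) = 25.38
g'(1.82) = 52.46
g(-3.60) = -382.59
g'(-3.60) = 304.02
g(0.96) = 0.80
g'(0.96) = 9.90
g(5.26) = 890.99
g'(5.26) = 533.75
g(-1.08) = -13.58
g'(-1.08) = 33.37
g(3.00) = 145.84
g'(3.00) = 161.47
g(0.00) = -0.44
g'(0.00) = -0.86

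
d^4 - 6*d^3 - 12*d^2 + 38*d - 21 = (d - 7)*(d - 1)^2*(d + 3)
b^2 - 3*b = b*(b - 3)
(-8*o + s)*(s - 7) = -8*o*s + 56*o + s^2 - 7*s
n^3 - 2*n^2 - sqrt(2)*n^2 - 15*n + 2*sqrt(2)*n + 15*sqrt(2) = (n - 5)*(n + 3)*(n - sqrt(2))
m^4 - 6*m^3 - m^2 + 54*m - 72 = (m - 4)*(m - 3)*(m - 2)*(m + 3)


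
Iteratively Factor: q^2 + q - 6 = (q + 3)*(q - 2)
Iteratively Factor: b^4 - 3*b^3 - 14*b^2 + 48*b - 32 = (b - 4)*(b^3 + b^2 - 10*b + 8) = (b - 4)*(b - 2)*(b^2 + 3*b - 4) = (b - 4)*(b - 2)*(b - 1)*(b + 4)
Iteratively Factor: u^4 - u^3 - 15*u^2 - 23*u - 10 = (u + 2)*(u^3 - 3*u^2 - 9*u - 5) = (u - 5)*(u + 2)*(u^2 + 2*u + 1) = (u - 5)*(u + 1)*(u + 2)*(u + 1)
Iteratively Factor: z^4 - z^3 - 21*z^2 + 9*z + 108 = (z - 3)*(z^3 + 2*z^2 - 15*z - 36) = (z - 4)*(z - 3)*(z^2 + 6*z + 9) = (z - 4)*(z - 3)*(z + 3)*(z + 3)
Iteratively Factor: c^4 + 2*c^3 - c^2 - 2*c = (c - 1)*(c^3 + 3*c^2 + 2*c) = c*(c - 1)*(c^2 + 3*c + 2) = c*(c - 1)*(c + 1)*(c + 2)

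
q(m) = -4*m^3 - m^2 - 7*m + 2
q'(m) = -12*m^2 - 2*m - 7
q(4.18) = -336.87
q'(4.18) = -225.03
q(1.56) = -26.54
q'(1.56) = -39.32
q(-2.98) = 119.83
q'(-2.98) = -107.60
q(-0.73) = 8.13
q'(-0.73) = -11.93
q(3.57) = -217.73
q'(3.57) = -167.08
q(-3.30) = 157.96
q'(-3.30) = -131.08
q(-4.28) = 327.25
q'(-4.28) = -218.26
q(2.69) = -101.93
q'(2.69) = -99.21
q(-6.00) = 872.00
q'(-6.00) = -427.00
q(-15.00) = 13382.00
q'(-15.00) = -2677.00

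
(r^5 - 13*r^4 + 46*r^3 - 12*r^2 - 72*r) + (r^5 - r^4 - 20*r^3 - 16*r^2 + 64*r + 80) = 2*r^5 - 14*r^4 + 26*r^3 - 28*r^2 - 8*r + 80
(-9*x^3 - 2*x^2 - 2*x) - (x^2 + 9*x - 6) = -9*x^3 - 3*x^2 - 11*x + 6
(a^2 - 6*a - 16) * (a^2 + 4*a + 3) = a^4 - 2*a^3 - 37*a^2 - 82*a - 48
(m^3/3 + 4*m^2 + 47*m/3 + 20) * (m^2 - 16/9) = m^5/3 + 4*m^4 + 407*m^3/27 + 116*m^2/9 - 752*m/27 - 320/9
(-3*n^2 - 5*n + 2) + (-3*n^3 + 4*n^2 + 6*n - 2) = -3*n^3 + n^2 + n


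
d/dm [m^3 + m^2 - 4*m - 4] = 3*m^2 + 2*m - 4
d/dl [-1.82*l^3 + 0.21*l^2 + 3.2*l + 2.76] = -5.46*l^2 + 0.42*l + 3.2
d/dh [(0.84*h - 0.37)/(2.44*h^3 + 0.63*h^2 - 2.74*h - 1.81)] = (-4.0992*h^3 + 2.1792*h^2 + 0.4662*h - 2.5342)/(5.9536*h^6 + 3.0744*h^5 - 12.9743*h^4 - 12.2852*h^3 + 5.227*h^2 + 9.9188*h + 3.2761)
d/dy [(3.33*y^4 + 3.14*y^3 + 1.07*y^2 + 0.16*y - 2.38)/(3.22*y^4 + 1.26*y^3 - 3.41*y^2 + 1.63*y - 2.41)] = (-5.91500000000001*y^6 - 29.6014*y^5 + 2.6825*y^4 + 8.38639999999999*y^3 - 11.4161*y^2 - 21.389*y + 3.4938)/(10.3684*y^8 + 8.1144*y^7 - 20.3728*y^6 + 1.904*y^5 + 0.215299999999999*y^4 - 17.1898*y^3 + 19.0931*y^2 - 7.8566*y + 5.8081)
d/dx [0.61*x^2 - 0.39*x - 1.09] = 1.22*x - 0.39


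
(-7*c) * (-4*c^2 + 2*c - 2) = 28*c^3 - 14*c^2 + 14*c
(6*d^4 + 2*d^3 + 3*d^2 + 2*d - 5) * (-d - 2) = -6*d^5 - 14*d^4 - 7*d^3 - 8*d^2 + d + 10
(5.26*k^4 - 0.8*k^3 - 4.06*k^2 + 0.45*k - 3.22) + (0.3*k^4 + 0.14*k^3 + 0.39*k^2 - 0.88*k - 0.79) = 5.56*k^4 - 0.66*k^3 - 3.67*k^2 - 0.43*k - 4.01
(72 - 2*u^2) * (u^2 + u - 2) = -2*u^4 - 2*u^3 + 76*u^2 + 72*u - 144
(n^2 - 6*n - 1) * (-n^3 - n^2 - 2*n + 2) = -n^5 + 5*n^4 + 5*n^3 + 15*n^2 - 10*n - 2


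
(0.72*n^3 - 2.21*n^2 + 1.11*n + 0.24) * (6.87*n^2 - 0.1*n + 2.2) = 4.9464*n^5 - 15.2547*n^4 + 9.4307*n^3 - 3.3242*n^2 + 2.418*n + 0.528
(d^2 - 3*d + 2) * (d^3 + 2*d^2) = d^5 - d^4 - 4*d^3 + 4*d^2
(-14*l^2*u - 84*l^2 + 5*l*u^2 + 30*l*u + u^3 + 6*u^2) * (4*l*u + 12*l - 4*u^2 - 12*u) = -56*l^3*u^2 - 504*l^3*u - 1008*l^3 + 76*l^2*u^3 + 684*l^2*u^2 + 1368*l^2*u - 16*l*u^4 - 144*l*u^3 - 288*l*u^2 - 4*u^5 - 36*u^4 - 72*u^3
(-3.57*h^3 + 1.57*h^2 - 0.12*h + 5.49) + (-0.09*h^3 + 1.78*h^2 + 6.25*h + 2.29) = -3.66*h^3 + 3.35*h^2 + 6.13*h + 7.78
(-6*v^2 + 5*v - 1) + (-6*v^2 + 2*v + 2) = -12*v^2 + 7*v + 1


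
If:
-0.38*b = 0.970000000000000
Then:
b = -2.55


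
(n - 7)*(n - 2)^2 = n^3 - 11*n^2 + 32*n - 28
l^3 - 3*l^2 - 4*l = l*(l - 4)*(l + 1)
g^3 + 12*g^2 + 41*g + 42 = (g + 2)*(g + 3)*(g + 7)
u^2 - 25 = (u - 5)*(u + 5)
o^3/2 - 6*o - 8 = (o/2 + 1)*(o - 4)*(o + 2)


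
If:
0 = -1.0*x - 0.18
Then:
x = -0.18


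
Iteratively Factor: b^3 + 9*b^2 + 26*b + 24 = (b + 2)*(b^2 + 7*b + 12) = (b + 2)*(b + 4)*(b + 3)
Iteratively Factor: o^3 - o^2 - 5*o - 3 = (o + 1)*(o^2 - 2*o - 3) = (o - 3)*(o + 1)*(o + 1)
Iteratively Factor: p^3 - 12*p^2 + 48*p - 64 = (p - 4)*(p^2 - 8*p + 16) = (p - 4)^2*(p - 4)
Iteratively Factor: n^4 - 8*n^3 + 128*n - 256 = (n - 4)*(n^3 - 4*n^2 - 16*n + 64) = (n - 4)^2*(n^2 - 16) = (n - 4)^3*(n + 4)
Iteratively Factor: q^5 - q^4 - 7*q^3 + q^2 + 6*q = (q)*(q^4 - q^3 - 7*q^2 + q + 6) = q*(q - 3)*(q^3 + 2*q^2 - q - 2) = q*(q - 3)*(q - 1)*(q^2 + 3*q + 2) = q*(q - 3)*(q - 1)*(q + 2)*(q + 1)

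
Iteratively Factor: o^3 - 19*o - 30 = (o - 5)*(o^2 + 5*o + 6) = (o - 5)*(o + 2)*(o + 3)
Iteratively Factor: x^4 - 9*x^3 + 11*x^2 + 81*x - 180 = (x + 3)*(x^3 - 12*x^2 + 47*x - 60) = (x - 5)*(x + 3)*(x^2 - 7*x + 12) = (x - 5)*(x - 3)*(x + 3)*(x - 4)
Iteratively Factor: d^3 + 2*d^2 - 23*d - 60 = (d + 3)*(d^2 - d - 20) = (d + 3)*(d + 4)*(d - 5)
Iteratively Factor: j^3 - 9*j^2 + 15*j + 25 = (j - 5)*(j^2 - 4*j - 5) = (j - 5)*(j + 1)*(j - 5)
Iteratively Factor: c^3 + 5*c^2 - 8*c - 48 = (c - 3)*(c^2 + 8*c + 16) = (c - 3)*(c + 4)*(c + 4)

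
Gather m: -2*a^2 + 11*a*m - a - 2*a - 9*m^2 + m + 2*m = -2*a^2 - 3*a - 9*m^2 + m*(11*a + 3)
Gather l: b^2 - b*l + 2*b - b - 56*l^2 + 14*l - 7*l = b^2 + b - 56*l^2 + l*(7 - b)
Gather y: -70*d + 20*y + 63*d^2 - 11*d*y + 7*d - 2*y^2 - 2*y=63*d^2 - 63*d - 2*y^2 + y*(18 - 11*d)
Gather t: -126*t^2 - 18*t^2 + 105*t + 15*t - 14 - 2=-144*t^2 + 120*t - 16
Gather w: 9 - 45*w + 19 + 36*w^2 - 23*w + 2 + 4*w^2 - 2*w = 40*w^2 - 70*w + 30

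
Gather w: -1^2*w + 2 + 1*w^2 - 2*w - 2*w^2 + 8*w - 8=-w^2 + 5*w - 6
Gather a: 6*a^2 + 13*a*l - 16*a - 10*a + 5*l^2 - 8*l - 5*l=6*a^2 + a*(13*l - 26) + 5*l^2 - 13*l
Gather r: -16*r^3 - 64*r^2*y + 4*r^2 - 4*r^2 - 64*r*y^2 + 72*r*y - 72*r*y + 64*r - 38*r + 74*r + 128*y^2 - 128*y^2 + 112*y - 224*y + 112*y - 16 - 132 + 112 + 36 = -16*r^3 - 64*r^2*y + r*(100 - 64*y^2)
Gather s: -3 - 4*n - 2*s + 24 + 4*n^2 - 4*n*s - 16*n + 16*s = 4*n^2 - 20*n + s*(14 - 4*n) + 21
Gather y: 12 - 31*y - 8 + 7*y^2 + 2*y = 7*y^2 - 29*y + 4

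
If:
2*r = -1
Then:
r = -1/2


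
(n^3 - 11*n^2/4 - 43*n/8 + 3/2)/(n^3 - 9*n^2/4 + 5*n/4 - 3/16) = 2*(2*n^2 - 5*n - 12)/(4*n^2 - 8*n + 3)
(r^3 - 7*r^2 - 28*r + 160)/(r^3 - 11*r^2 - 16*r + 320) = (r - 4)/(r - 8)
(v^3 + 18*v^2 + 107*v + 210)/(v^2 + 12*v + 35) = v + 6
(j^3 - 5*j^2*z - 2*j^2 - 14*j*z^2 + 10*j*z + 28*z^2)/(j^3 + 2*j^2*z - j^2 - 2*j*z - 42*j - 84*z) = (j^2 - 7*j*z - 2*j + 14*z)/(j^2 - j - 42)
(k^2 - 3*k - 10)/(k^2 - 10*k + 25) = (k + 2)/(k - 5)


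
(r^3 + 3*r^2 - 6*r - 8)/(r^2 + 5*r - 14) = (r^2 + 5*r + 4)/(r + 7)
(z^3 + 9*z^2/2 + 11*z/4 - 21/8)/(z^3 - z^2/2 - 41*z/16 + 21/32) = 4*(4*z^2 + 12*z - 7)/(16*z^2 - 32*z + 7)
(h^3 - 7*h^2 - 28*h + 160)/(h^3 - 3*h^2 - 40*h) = (h - 4)/h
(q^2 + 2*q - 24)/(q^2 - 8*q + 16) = (q + 6)/(q - 4)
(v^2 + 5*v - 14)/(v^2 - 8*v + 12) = (v + 7)/(v - 6)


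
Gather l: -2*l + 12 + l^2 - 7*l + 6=l^2 - 9*l + 18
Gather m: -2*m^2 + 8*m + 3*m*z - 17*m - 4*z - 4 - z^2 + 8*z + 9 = -2*m^2 + m*(3*z - 9) - z^2 + 4*z + 5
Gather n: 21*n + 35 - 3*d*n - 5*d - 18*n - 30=-5*d + n*(3 - 3*d) + 5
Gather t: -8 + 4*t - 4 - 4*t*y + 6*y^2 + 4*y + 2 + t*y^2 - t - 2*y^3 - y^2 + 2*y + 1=t*(y^2 - 4*y + 3) - 2*y^3 + 5*y^2 + 6*y - 9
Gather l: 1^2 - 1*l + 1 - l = 2 - 2*l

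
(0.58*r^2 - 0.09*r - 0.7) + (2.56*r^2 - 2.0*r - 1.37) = 3.14*r^2 - 2.09*r - 2.07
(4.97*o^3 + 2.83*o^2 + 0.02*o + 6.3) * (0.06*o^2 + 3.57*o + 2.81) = 0.2982*o^5 + 17.9127*o^4 + 24.07*o^3 + 8.4017*o^2 + 22.5472*o + 17.703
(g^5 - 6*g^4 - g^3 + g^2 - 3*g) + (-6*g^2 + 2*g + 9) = g^5 - 6*g^4 - g^3 - 5*g^2 - g + 9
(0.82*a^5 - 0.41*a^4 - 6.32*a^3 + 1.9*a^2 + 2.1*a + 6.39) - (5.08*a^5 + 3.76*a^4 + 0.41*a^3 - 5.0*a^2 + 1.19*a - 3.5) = -4.26*a^5 - 4.17*a^4 - 6.73*a^3 + 6.9*a^2 + 0.91*a + 9.89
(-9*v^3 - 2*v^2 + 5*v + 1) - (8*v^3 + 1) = -17*v^3 - 2*v^2 + 5*v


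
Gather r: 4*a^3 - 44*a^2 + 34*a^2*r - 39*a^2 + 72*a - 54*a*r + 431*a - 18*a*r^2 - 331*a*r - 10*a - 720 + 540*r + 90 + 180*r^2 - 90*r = 4*a^3 - 83*a^2 + 493*a + r^2*(180 - 18*a) + r*(34*a^2 - 385*a + 450) - 630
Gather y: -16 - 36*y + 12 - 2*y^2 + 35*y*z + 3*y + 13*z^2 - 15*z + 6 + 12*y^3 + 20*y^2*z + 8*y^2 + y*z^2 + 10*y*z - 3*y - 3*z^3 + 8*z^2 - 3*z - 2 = 12*y^3 + y^2*(20*z + 6) + y*(z^2 + 45*z - 36) - 3*z^3 + 21*z^2 - 18*z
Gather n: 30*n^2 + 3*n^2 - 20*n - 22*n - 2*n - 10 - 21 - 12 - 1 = 33*n^2 - 44*n - 44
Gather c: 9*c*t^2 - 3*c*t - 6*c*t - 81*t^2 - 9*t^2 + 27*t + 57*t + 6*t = c*(9*t^2 - 9*t) - 90*t^2 + 90*t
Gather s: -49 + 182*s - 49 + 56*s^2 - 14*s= 56*s^2 + 168*s - 98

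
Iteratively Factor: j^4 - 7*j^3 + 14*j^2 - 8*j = (j)*(j^3 - 7*j^2 + 14*j - 8) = j*(j - 4)*(j^2 - 3*j + 2) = j*(j - 4)*(j - 2)*(j - 1)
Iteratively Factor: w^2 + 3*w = (w + 3)*(w)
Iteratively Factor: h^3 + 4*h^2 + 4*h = (h + 2)*(h^2 + 2*h) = h*(h + 2)*(h + 2)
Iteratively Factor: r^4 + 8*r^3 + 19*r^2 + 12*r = (r + 1)*(r^3 + 7*r^2 + 12*r) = (r + 1)*(r + 3)*(r^2 + 4*r) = r*(r + 1)*(r + 3)*(r + 4)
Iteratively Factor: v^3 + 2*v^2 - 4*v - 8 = (v - 2)*(v^2 + 4*v + 4) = (v - 2)*(v + 2)*(v + 2)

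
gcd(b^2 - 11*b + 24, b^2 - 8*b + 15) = b - 3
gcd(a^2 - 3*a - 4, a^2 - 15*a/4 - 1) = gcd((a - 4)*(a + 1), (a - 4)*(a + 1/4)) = a - 4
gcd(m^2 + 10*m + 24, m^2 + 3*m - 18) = m + 6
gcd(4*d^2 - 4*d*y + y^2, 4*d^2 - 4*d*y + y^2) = 4*d^2 - 4*d*y + y^2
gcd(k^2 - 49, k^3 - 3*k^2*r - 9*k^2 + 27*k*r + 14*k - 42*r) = k - 7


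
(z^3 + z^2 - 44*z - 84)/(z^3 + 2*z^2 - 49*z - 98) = (z + 6)/(z + 7)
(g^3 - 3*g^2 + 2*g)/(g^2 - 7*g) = (g^2 - 3*g + 2)/(g - 7)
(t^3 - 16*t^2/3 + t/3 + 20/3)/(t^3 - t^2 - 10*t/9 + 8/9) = 3*(t - 5)/(3*t - 2)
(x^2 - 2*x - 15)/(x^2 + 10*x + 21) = (x - 5)/(x + 7)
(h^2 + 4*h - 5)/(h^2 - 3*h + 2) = (h + 5)/(h - 2)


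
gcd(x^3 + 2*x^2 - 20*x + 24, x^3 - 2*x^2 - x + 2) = x - 2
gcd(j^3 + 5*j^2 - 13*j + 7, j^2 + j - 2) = j - 1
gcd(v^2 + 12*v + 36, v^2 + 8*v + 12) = v + 6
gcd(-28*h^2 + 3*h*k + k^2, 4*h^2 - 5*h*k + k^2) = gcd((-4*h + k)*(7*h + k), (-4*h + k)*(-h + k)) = 4*h - k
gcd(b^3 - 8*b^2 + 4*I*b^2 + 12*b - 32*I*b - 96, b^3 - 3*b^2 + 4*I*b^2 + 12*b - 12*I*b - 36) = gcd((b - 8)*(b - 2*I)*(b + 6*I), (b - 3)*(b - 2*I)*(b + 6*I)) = b^2 + 4*I*b + 12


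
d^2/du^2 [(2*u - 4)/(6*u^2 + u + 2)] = 4*((11 - 18*u)*(6*u^2 + u + 2) + (u - 2)*(12*u + 1)^2)/(6*u^2 + u + 2)^3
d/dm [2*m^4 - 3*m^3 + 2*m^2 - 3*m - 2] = 8*m^3 - 9*m^2 + 4*m - 3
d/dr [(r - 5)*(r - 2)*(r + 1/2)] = 3*r^2 - 13*r + 13/2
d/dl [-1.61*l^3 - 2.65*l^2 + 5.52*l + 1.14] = -4.83*l^2 - 5.3*l + 5.52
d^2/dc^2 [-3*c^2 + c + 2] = -6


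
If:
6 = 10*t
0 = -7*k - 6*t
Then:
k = -18/35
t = 3/5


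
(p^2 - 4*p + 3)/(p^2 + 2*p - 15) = (p - 1)/(p + 5)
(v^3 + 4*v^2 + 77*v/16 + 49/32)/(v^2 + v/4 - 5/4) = (32*v^3 + 128*v^2 + 154*v + 49)/(8*(4*v^2 + v - 5))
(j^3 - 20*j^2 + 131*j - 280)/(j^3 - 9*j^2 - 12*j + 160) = (j - 7)/(j + 4)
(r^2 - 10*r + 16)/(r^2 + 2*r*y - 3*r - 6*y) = (r^2 - 10*r + 16)/(r^2 + 2*r*y - 3*r - 6*y)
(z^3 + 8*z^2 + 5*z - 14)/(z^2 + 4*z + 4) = (z^2 + 6*z - 7)/(z + 2)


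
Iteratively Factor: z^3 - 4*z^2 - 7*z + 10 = (z + 2)*(z^2 - 6*z + 5) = (z - 5)*(z + 2)*(z - 1)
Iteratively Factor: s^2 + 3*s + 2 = (s + 1)*(s + 2)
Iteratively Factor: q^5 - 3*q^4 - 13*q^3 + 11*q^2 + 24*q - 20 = (q + 2)*(q^4 - 5*q^3 - 3*q^2 + 17*q - 10) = (q - 1)*(q + 2)*(q^3 - 4*q^2 - 7*q + 10) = (q - 1)*(q + 2)^2*(q^2 - 6*q + 5) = (q - 5)*(q - 1)*(q + 2)^2*(q - 1)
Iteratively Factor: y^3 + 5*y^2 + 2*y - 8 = (y + 2)*(y^2 + 3*y - 4) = (y - 1)*(y + 2)*(y + 4)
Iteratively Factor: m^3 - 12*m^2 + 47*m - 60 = (m - 4)*(m^2 - 8*m + 15) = (m - 5)*(m - 4)*(m - 3)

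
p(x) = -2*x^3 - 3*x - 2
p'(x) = -6*x^2 - 3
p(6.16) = -487.97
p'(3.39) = -71.95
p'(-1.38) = -14.43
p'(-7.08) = -303.76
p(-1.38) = 7.40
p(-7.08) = 729.03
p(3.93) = -135.19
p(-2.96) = 58.75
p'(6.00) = -219.00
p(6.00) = -452.00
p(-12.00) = 3490.00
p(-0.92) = 2.32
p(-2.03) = 20.82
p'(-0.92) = -8.08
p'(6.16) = -230.67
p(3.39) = -90.09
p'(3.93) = -95.67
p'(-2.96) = -55.57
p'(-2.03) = -27.73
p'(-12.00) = -867.00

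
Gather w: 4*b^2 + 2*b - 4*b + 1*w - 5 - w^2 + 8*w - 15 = 4*b^2 - 2*b - w^2 + 9*w - 20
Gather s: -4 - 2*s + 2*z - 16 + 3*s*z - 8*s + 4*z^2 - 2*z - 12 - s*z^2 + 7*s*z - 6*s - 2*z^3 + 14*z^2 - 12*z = s*(-z^2 + 10*z - 16) - 2*z^3 + 18*z^2 - 12*z - 32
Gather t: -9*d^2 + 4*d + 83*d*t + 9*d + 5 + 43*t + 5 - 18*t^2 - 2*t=-9*d^2 + 13*d - 18*t^2 + t*(83*d + 41) + 10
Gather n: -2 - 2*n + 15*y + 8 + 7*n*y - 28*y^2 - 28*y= n*(7*y - 2) - 28*y^2 - 13*y + 6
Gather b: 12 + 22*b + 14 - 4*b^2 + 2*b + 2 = -4*b^2 + 24*b + 28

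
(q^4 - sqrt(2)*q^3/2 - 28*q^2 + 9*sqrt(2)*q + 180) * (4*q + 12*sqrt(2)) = 4*q^5 + 10*sqrt(2)*q^4 - 124*q^3 - 300*sqrt(2)*q^2 + 936*q + 2160*sqrt(2)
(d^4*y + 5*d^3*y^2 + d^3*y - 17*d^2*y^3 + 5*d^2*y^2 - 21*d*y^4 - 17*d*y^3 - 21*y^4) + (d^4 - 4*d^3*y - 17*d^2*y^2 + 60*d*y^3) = d^4*y + d^4 + 5*d^3*y^2 - 3*d^3*y - 17*d^2*y^3 - 12*d^2*y^2 - 21*d*y^4 + 43*d*y^3 - 21*y^4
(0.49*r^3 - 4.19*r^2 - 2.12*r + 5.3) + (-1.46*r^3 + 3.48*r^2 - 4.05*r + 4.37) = -0.97*r^3 - 0.71*r^2 - 6.17*r + 9.67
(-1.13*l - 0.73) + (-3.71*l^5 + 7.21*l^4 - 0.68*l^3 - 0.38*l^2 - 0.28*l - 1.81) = -3.71*l^5 + 7.21*l^4 - 0.68*l^3 - 0.38*l^2 - 1.41*l - 2.54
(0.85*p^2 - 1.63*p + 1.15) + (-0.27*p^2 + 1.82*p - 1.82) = 0.58*p^2 + 0.19*p - 0.67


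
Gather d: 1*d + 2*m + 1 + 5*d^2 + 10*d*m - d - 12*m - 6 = 5*d^2 + 10*d*m - 10*m - 5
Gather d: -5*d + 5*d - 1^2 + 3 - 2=0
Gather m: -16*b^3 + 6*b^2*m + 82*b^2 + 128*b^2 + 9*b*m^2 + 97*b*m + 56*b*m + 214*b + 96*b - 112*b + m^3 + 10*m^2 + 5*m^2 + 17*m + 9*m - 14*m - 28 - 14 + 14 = -16*b^3 + 210*b^2 + 198*b + m^3 + m^2*(9*b + 15) + m*(6*b^2 + 153*b + 12) - 28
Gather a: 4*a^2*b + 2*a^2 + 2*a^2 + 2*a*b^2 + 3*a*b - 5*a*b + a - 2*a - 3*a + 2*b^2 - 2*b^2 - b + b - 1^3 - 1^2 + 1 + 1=a^2*(4*b + 4) + a*(2*b^2 - 2*b - 4)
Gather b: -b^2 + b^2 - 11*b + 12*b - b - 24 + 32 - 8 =0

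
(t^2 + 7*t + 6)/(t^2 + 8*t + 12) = (t + 1)/(t + 2)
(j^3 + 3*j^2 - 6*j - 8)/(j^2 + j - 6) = (j^2 + 5*j + 4)/(j + 3)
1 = 1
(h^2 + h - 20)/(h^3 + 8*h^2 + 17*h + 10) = (h - 4)/(h^2 + 3*h + 2)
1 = 1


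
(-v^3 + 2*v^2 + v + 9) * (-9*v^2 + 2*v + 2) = 9*v^5 - 20*v^4 - 7*v^3 - 75*v^2 + 20*v + 18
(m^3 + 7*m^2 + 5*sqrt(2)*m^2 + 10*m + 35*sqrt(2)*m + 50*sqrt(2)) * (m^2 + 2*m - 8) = m^5 + 5*sqrt(2)*m^4 + 9*m^4 + 16*m^3 + 45*sqrt(2)*m^3 - 36*m^2 + 80*sqrt(2)*m^2 - 180*sqrt(2)*m - 80*m - 400*sqrt(2)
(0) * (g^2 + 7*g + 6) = 0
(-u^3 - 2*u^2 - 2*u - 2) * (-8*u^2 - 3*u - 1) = 8*u^5 + 19*u^4 + 23*u^3 + 24*u^2 + 8*u + 2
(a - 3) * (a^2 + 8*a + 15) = a^3 + 5*a^2 - 9*a - 45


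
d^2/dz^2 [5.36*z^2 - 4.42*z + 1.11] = 10.7200000000000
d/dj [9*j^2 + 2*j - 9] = 18*j + 2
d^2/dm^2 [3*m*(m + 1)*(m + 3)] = 18*m + 24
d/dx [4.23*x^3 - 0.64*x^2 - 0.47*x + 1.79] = 12.69*x^2 - 1.28*x - 0.47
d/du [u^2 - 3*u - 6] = 2*u - 3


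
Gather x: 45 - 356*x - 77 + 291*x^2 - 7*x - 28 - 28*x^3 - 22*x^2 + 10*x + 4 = -28*x^3 + 269*x^2 - 353*x - 56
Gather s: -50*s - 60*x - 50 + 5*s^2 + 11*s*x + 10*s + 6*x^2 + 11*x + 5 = 5*s^2 + s*(11*x - 40) + 6*x^2 - 49*x - 45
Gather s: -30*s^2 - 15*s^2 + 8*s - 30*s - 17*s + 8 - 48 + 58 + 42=-45*s^2 - 39*s + 60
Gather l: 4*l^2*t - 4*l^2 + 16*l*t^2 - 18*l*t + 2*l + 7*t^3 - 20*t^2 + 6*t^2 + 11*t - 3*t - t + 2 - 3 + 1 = l^2*(4*t - 4) + l*(16*t^2 - 18*t + 2) + 7*t^3 - 14*t^2 + 7*t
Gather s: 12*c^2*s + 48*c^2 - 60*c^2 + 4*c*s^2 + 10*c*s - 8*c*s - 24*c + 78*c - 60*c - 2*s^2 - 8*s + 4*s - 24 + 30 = -12*c^2 - 6*c + s^2*(4*c - 2) + s*(12*c^2 + 2*c - 4) + 6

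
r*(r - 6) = r^2 - 6*r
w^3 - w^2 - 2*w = w*(w - 2)*(w + 1)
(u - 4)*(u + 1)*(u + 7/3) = u^3 - 2*u^2/3 - 11*u - 28/3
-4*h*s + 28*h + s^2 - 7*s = (-4*h + s)*(s - 7)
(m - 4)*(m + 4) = m^2 - 16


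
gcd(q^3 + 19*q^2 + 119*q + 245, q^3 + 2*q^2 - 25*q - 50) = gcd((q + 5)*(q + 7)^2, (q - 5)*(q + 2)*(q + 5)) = q + 5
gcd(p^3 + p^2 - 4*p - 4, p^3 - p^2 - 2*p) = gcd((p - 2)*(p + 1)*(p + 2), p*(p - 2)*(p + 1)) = p^2 - p - 2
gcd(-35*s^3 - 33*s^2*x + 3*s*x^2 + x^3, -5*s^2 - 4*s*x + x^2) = -5*s^2 - 4*s*x + x^2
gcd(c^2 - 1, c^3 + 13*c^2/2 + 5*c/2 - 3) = c + 1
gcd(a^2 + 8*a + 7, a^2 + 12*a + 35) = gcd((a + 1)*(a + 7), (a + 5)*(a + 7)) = a + 7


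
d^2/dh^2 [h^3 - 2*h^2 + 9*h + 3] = 6*h - 4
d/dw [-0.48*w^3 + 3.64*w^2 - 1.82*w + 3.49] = -1.44*w^2 + 7.28*w - 1.82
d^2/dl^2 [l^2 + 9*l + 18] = 2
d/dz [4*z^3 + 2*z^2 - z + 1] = 12*z^2 + 4*z - 1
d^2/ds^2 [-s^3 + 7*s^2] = 14 - 6*s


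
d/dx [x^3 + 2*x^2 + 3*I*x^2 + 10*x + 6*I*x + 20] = 3*x^2 + x*(4 + 6*I) + 10 + 6*I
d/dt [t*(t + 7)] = 2*t + 7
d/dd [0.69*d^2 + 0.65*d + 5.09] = 1.38*d + 0.65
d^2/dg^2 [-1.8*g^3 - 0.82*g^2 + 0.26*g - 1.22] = -10.8*g - 1.64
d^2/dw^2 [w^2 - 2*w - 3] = 2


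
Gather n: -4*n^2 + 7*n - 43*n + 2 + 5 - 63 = -4*n^2 - 36*n - 56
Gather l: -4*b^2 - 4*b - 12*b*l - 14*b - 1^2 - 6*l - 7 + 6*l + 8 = -4*b^2 - 12*b*l - 18*b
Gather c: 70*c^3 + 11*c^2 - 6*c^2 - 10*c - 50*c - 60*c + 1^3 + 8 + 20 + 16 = 70*c^3 + 5*c^2 - 120*c + 45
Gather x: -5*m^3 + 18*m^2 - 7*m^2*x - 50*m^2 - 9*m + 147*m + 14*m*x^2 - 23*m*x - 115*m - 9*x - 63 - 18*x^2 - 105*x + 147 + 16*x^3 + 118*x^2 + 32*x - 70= -5*m^3 - 32*m^2 + 23*m + 16*x^3 + x^2*(14*m + 100) + x*(-7*m^2 - 23*m - 82) + 14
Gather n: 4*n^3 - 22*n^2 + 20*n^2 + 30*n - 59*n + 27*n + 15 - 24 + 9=4*n^3 - 2*n^2 - 2*n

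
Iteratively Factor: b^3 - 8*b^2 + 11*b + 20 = (b - 5)*(b^2 - 3*b - 4) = (b - 5)*(b - 4)*(b + 1)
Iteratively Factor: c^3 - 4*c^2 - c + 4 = (c - 1)*(c^2 - 3*c - 4) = (c - 4)*(c - 1)*(c + 1)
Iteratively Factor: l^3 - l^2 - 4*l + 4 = (l - 1)*(l^2 - 4) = (l - 2)*(l - 1)*(l + 2)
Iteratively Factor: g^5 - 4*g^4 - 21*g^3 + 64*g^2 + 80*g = (g)*(g^4 - 4*g^3 - 21*g^2 + 64*g + 80) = g*(g + 4)*(g^3 - 8*g^2 + 11*g + 20) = g*(g - 4)*(g + 4)*(g^2 - 4*g - 5) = g*(g - 4)*(g + 1)*(g + 4)*(g - 5)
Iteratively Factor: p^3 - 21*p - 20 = (p + 4)*(p^2 - 4*p - 5) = (p - 5)*(p + 4)*(p + 1)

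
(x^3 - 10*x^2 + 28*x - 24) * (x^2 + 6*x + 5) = x^5 - 4*x^4 - 27*x^3 + 94*x^2 - 4*x - 120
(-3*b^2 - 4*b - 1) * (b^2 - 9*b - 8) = -3*b^4 + 23*b^3 + 59*b^2 + 41*b + 8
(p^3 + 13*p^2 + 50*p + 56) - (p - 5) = p^3 + 13*p^2 + 49*p + 61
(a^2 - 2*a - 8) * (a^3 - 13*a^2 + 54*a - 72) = a^5 - 15*a^4 + 72*a^3 - 76*a^2 - 288*a + 576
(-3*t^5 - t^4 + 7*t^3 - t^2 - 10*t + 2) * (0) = 0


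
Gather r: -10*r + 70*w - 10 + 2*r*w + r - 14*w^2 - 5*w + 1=r*(2*w - 9) - 14*w^2 + 65*w - 9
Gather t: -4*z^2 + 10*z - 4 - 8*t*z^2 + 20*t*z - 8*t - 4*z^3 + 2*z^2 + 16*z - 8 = t*(-8*z^2 + 20*z - 8) - 4*z^3 - 2*z^2 + 26*z - 12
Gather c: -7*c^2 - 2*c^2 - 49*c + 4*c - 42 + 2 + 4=-9*c^2 - 45*c - 36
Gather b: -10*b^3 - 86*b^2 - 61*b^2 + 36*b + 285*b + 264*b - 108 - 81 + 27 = -10*b^3 - 147*b^2 + 585*b - 162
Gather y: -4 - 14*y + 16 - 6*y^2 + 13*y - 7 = -6*y^2 - y + 5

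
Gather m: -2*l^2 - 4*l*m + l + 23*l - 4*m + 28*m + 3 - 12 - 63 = -2*l^2 + 24*l + m*(24 - 4*l) - 72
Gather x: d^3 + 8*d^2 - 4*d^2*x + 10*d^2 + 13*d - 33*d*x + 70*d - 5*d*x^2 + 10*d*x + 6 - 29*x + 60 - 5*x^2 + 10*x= d^3 + 18*d^2 + 83*d + x^2*(-5*d - 5) + x*(-4*d^2 - 23*d - 19) + 66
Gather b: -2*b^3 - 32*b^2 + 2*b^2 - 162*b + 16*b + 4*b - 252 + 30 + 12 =-2*b^3 - 30*b^2 - 142*b - 210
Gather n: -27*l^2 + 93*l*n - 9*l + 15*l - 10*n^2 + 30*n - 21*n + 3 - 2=-27*l^2 + 6*l - 10*n^2 + n*(93*l + 9) + 1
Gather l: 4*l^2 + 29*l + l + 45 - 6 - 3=4*l^2 + 30*l + 36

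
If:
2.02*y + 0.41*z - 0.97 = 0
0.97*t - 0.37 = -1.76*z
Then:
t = 0.381443298969072 - 1.81443298969072*z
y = 0.48019801980198 - 0.202970297029703*z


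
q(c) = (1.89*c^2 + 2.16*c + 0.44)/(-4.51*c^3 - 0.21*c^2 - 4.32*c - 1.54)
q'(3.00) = 0.06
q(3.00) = -0.17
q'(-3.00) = 0.01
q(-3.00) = 0.08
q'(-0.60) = -0.47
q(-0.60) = -0.09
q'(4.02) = 0.03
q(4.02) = -0.13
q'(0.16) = -0.45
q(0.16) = -0.37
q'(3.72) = 0.04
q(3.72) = -0.14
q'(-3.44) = 0.01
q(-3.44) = 0.08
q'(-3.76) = 0.01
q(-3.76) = 0.08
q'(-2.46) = 0.00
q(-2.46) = 0.09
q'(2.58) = 0.08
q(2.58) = -0.20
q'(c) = (3.78*c + 2.16)/(-4.51*c^3 - 0.21*c^2 - 4.32*c - 1.54) + (1.89*c^2 + 2.16*c + 0.44)*(13.53*c^2 + 0.42*c + 4.32)/(-4.51*c^3 - 0.21*c^2 - 4.32*c - 1.54)^2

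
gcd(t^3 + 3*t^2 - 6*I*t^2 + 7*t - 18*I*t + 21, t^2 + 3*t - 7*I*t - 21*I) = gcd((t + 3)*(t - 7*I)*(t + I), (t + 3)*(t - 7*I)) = t^2 + t*(3 - 7*I) - 21*I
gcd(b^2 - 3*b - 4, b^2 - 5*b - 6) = b + 1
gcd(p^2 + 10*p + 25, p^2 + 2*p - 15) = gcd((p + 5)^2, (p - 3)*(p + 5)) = p + 5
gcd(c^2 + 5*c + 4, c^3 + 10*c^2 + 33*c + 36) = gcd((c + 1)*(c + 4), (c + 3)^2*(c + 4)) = c + 4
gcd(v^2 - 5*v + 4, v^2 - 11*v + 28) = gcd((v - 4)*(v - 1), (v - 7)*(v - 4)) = v - 4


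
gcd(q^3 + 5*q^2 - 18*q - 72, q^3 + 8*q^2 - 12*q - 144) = q^2 + 2*q - 24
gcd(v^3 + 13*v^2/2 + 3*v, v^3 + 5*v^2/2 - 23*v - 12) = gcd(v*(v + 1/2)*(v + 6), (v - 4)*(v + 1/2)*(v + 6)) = v^2 + 13*v/2 + 3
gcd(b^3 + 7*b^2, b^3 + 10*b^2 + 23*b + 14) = b + 7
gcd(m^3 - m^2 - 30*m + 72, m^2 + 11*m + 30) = m + 6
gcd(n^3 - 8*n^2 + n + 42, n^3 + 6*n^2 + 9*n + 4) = 1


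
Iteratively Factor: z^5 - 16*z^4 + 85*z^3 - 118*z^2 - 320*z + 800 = (z - 5)*(z^4 - 11*z^3 + 30*z^2 + 32*z - 160) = (z - 5)*(z - 4)*(z^3 - 7*z^2 + 2*z + 40) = (z - 5)^2*(z - 4)*(z^2 - 2*z - 8) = (z - 5)^2*(z - 4)^2*(z + 2)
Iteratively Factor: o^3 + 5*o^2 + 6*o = (o + 3)*(o^2 + 2*o) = o*(o + 3)*(o + 2)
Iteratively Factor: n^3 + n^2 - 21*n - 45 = (n - 5)*(n^2 + 6*n + 9) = (n - 5)*(n + 3)*(n + 3)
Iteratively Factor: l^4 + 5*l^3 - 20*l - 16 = (l + 4)*(l^3 + l^2 - 4*l - 4) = (l + 2)*(l + 4)*(l^2 - l - 2) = (l - 2)*(l + 2)*(l + 4)*(l + 1)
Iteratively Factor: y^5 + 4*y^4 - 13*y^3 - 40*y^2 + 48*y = (y - 3)*(y^4 + 7*y^3 + 8*y^2 - 16*y) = (y - 3)*(y + 4)*(y^3 + 3*y^2 - 4*y) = (y - 3)*(y - 1)*(y + 4)*(y^2 + 4*y) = (y - 3)*(y - 1)*(y + 4)^2*(y)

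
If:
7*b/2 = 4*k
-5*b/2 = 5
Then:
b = -2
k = -7/4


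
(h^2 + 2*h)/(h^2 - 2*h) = (h + 2)/(h - 2)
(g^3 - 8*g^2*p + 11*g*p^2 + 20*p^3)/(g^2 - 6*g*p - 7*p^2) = (-g^2 + 9*g*p - 20*p^2)/(-g + 7*p)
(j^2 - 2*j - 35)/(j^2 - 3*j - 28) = (j + 5)/(j + 4)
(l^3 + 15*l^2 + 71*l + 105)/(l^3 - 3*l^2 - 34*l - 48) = (l^2 + 12*l + 35)/(l^2 - 6*l - 16)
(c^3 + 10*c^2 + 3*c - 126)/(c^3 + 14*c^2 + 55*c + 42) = (c - 3)/(c + 1)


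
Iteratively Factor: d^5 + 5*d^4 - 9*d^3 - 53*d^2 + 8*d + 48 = (d + 1)*(d^4 + 4*d^3 - 13*d^2 - 40*d + 48) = (d + 1)*(d + 4)*(d^3 - 13*d + 12) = (d + 1)*(d + 4)^2*(d^2 - 4*d + 3) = (d - 1)*(d + 1)*(d + 4)^2*(d - 3)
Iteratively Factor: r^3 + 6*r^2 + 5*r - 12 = (r + 3)*(r^2 + 3*r - 4) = (r - 1)*(r + 3)*(r + 4)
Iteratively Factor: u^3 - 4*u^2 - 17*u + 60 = (u - 3)*(u^2 - u - 20) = (u - 3)*(u + 4)*(u - 5)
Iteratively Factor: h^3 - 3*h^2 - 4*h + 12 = (h + 2)*(h^2 - 5*h + 6) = (h - 3)*(h + 2)*(h - 2)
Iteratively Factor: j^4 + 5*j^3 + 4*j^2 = (j)*(j^3 + 5*j^2 + 4*j) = j^2*(j^2 + 5*j + 4) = j^2*(j + 4)*(j + 1)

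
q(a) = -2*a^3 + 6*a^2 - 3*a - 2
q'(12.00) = -723.00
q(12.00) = -2630.00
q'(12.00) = -723.00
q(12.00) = -2630.00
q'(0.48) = 1.38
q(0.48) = -2.28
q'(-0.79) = -16.22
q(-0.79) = 5.10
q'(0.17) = -1.13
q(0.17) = -2.35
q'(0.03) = -2.65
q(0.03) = -2.08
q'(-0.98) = -20.52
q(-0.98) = 8.58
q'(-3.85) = -138.14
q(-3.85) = 212.62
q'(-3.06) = -95.90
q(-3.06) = 120.67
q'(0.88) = 2.91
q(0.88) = -1.36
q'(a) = -6*a^2 + 12*a - 3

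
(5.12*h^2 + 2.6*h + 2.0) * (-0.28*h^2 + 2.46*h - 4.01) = -1.4336*h^4 + 11.8672*h^3 - 14.6952*h^2 - 5.506*h - 8.02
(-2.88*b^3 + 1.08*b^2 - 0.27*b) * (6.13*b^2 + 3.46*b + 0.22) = -17.6544*b^5 - 3.3444*b^4 + 1.4481*b^3 - 0.6966*b^2 - 0.0594*b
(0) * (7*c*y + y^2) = 0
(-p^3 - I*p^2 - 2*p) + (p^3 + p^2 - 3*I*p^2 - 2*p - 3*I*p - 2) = p^2 - 4*I*p^2 - 4*p - 3*I*p - 2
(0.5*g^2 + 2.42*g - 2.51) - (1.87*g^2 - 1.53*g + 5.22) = -1.37*g^2 + 3.95*g - 7.73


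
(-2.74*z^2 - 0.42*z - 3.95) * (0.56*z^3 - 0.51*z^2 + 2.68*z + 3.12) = -1.5344*z^5 + 1.1622*z^4 - 9.341*z^3 - 7.6599*z^2 - 11.8964*z - 12.324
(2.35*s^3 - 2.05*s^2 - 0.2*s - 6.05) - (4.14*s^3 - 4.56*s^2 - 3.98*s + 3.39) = -1.79*s^3 + 2.51*s^2 + 3.78*s - 9.44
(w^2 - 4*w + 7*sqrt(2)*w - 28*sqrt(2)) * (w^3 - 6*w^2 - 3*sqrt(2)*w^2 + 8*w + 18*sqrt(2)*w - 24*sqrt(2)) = w^5 - 10*w^4 + 4*sqrt(2)*w^4 - 40*sqrt(2)*w^3 - 10*w^3 + 128*sqrt(2)*w^2 + 388*w^2 - 1344*w - 128*sqrt(2)*w + 1344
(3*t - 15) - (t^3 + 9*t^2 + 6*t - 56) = -t^3 - 9*t^2 - 3*t + 41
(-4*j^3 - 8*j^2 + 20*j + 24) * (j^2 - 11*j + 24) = -4*j^5 + 36*j^4 + 12*j^3 - 388*j^2 + 216*j + 576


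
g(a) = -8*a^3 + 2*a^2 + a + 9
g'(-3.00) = -227.00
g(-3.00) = 240.00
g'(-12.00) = -3503.00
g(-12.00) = 14109.00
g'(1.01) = -19.44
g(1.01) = 3.81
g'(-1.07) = -30.76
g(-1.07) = 20.02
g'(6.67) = -1040.05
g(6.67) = -2269.28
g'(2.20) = -106.36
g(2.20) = -64.30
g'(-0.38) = -3.99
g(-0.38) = 9.35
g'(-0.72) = -14.32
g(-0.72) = 12.30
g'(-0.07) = 0.60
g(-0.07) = 8.94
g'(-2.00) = -103.00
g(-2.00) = 79.00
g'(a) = -24*a^2 + 4*a + 1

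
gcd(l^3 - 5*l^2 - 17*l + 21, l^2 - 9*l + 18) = 1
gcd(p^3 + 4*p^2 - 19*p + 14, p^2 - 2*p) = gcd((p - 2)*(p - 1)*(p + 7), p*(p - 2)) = p - 2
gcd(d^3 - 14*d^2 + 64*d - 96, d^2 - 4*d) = d - 4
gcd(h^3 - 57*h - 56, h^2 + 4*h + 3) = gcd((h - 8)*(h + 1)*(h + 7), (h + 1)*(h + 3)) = h + 1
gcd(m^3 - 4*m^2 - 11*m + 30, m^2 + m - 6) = m^2 + m - 6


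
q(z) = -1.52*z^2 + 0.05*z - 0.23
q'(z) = 0.05 - 3.04*z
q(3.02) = -13.94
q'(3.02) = -9.13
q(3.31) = -16.72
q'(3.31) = -10.01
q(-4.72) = -34.33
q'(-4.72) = 14.40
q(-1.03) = -1.89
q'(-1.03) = 3.18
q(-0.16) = -0.28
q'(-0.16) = 0.54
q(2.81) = -12.09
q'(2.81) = -8.49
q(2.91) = -12.96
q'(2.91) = -8.80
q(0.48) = -0.56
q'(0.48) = -1.41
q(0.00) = -0.23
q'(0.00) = 0.05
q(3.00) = -13.76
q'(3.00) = -9.07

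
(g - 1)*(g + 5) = g^2 + 4*g - 5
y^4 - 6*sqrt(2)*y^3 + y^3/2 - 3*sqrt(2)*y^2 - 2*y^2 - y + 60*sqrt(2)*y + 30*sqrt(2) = (y + 1/2)*(y - 5*sqrt(2))*(y - 3*sqrt(2))*(y + 2*sqrt(2))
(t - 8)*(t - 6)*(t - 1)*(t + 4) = t^4 - 11*t^3 + 2*t^2 + 200*t - 192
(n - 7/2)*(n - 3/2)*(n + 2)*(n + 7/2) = n^4 + n^3/2 - 61*n^2/4 - 49*n/8 + 147/4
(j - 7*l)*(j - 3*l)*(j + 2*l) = j^3 - 8*j^2*l + j*l^2 + 42*l^3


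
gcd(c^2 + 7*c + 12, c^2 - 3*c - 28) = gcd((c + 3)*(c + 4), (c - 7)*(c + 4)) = c + 4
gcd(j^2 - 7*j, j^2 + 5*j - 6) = 1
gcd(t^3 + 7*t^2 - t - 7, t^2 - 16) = 1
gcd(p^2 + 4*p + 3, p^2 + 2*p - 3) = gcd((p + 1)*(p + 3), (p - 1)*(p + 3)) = p + 3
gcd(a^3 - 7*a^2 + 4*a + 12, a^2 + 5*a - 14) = a - 2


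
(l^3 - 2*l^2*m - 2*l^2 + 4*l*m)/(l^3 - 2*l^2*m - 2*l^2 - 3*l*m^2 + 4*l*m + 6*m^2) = l*(l - 2*m)/(l^2 - 2*l*m - 3*m^2)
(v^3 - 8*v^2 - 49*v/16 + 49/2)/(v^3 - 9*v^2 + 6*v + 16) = (v^2 - 49/16)/(v^2 - v - 2)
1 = 1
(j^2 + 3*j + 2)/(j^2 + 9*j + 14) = (j + 1)/(j + 7)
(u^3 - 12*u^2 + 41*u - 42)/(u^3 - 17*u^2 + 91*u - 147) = (u - 2)/(u - 7)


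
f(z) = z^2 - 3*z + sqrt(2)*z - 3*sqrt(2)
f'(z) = 2*z - 3 + sqrt(2)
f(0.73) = -4.87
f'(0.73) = -0.13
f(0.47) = -4.77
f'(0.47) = -0.65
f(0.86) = -4.87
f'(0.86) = 0.13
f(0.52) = -4.80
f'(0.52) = -0.55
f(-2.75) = 7.68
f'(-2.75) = -7.09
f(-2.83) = 8.25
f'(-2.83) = -7.25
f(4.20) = 6.74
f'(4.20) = 6.81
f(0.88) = -4.86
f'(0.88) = 0.17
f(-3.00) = 9.51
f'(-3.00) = -7.59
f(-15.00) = 244.54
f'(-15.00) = -31.59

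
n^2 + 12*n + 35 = (n + 5)*(n + 7)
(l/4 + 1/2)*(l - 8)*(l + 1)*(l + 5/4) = l^4/4 - 15*l^3/16 - 113*l^2/16 - 87*l/8 - 5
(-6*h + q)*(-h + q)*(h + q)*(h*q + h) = 6*h^4*q + 6*h^4 - h^3*q^2 - h^3*q - 6*h^2*q^3 - 6*h^2*q^2 + h*q^4 + h*q^3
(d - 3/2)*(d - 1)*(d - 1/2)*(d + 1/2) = d^4 - 5*d^3/2 + 5*d^2/4 + 5*d/8 - 3/8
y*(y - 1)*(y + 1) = y^3 - y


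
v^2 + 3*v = v*(v + 3)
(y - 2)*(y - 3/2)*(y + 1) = y^3 - 5*y^2/2 - y/2 + 3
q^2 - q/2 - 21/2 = (q - 7/2)*(q + 3)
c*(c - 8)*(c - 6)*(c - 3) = c^4 - 17*c^3 + 90*c^2 - 144*c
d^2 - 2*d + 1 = (d - 1)^2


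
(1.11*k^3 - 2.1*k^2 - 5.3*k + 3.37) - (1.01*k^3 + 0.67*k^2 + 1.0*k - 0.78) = 0.1*k^3 - 2.77*k^2 - 6.3*k + 4.15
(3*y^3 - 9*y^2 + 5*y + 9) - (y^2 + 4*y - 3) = 3*y^3 - 10*y^2 + y + 12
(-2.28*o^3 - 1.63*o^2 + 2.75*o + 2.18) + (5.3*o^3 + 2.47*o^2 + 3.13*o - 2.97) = 3.02*o^3 + 0.84*o^2 + 5.88*o - 0.79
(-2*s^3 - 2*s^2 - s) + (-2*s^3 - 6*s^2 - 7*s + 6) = -4*s^3 - 8*s^2 - 8*s + 6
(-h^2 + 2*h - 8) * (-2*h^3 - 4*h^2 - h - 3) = 2*h^5 + 9*h^3 + 33*h^2 + 2*h + 24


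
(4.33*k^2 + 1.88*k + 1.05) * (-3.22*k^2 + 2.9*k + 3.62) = -13.9426*k^4 + 6.5034*k^3 + 17.7456*k^2 + 9.8506*k + 3.801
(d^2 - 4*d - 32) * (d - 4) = d^3 - 8*d^2 - 16*d + 128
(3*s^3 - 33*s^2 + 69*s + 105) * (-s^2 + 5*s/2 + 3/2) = -3*s^5 + 81*s^4/2 - 147*s^3 + 18*s^2 + 366*s + 315/2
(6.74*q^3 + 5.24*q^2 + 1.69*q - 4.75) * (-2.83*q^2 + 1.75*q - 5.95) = -19.0742*q^5 - 3.0342*q^4 - 35.7157*q^3 - 14.778*q^2 - 18.368*q + 28.2625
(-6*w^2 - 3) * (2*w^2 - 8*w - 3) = -12*w^4 + 48*w^3 + 12*w^2 + 24*w + 9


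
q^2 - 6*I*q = q*(q - 6*I)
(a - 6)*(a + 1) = a^2 - 5*a - 6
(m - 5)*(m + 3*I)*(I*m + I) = I*m^3 - 3*m^2 - 4*I*m^2 + 12*m - 5*I*m + 15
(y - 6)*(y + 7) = y^2 + y - 42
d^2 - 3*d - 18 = (d - 6)*(d + 3)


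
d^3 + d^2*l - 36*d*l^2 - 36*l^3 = (d - 6*l)*(d + l)*(d + 6*l)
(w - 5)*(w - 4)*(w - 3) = w^3 - 12*w^2 + 47*w - 60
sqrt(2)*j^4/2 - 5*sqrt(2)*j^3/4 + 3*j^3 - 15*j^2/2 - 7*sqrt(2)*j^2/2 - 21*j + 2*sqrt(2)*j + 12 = (j - 4)*(j - 1/2)*(j + 3*sqrt(2))*(sqrt(2)*j/2 + sqrt(2))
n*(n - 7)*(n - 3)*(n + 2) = n^4 - 8*n^3 + n^2 + 42*n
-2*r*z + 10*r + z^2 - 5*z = (-2*r + z)*(z - 5)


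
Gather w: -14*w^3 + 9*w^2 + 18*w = -14*w^3 + 9*w^2 + 18*w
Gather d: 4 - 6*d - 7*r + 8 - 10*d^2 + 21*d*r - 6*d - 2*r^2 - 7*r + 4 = -10*d^2 + d*(21*r - 12) - 2*r^2 - 14*r + 16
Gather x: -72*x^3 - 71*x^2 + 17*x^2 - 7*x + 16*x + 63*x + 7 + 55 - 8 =-72*x^3 - 54*x^2 + 72*x + 54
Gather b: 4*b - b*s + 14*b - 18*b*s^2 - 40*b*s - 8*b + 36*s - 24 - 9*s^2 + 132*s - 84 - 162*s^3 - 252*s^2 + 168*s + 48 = b*(-18*s^2 - 41*s + 10) - 162*s^3 - 261*s^2 + 336*s - 60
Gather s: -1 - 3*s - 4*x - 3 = -3*s - 4*x - 4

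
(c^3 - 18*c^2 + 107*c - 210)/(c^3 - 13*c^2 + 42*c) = (c - 5)/c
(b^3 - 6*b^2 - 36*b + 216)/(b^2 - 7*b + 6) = (b^2 - 36)/(b - 1)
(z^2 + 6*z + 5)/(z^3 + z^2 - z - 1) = (z + 5)/(z^2 - 1)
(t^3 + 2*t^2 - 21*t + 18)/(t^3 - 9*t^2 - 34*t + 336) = (t^2 - 4*t + 3)/(t^2 - 15*t + 56)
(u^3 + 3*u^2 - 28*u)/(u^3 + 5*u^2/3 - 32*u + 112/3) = 3*u/(3*u - 4)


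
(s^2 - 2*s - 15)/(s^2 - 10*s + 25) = (s + 3)/(s - 5)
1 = 1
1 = 1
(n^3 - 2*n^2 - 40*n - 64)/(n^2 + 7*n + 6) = (n^3 - 2*n^2 - 40*n - 64)/(n^2 + 7*n + 6)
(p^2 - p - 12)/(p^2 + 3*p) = (p - 4)/p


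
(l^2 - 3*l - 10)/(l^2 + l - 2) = (l - 5)/(l - 1)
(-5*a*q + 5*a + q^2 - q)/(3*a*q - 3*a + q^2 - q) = (-5*a + q)/(3*a + q)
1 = 1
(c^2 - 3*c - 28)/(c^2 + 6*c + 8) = (c - 7)/(c + 2)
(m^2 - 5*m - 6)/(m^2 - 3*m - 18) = (m + 1)/(m + 3)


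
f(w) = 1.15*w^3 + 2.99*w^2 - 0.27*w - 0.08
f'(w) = 3.45*w^2 + 5.98*w - 0.27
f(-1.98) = 3.25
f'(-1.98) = 1.41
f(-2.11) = 3.00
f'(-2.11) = 2.47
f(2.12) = 23.74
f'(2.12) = 27.91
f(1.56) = 11.14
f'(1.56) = 17.45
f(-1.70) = 3.37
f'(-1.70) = -0.47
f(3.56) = 88.74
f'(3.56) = 64.74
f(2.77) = 46.56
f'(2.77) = 42.77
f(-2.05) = 3.13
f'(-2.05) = 1.97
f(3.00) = 57.07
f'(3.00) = 48.72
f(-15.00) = -3204.53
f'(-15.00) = 686.28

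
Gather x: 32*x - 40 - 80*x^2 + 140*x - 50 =-80*x^2 + 172*x - 90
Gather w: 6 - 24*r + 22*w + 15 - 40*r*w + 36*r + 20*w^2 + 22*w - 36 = 12*r + 20*w^2 + w*(44 - 40*r) - 15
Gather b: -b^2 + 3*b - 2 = -b^2 + 3*b - 2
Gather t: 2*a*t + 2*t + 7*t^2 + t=7*t^2 + t*(2*a + 3)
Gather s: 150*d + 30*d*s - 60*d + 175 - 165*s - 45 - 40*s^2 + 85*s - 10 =90*d - 40*s^2 + s*(30*d - 80) + 120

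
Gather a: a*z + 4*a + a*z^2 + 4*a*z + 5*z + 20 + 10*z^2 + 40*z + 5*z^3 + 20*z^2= a*(z^2 + 5*z + 4) + 5*z^3 + 30*z^2 + 45*z + 20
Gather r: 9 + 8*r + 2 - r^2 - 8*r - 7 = 4 - r^2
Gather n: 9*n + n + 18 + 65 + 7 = 10*n + 90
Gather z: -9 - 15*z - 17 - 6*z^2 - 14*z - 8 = -6*z^2 - 29*z - 34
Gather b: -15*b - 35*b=-50*b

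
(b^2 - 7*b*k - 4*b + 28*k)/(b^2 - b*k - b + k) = (b^2 - 7*b*k - 4*b + 28*k)/(b^2 - b*k - b + k)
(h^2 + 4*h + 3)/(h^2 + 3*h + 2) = (h + 3)/(h + 2)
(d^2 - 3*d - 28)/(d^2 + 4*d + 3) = (d^2 - 3*d - 28)/(d^2 + 4*d + 3)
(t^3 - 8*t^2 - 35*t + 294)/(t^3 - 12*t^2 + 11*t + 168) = (t^2 - t - 42)/(t^2 - 5*t - 24)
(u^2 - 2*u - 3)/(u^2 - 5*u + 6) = (u + 1)/(u - 2)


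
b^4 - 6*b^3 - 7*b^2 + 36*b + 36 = (b - 6)*(b - 3)*(b + 1)*(b + 2)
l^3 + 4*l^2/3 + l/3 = l*(l + 1/3)*(l + 1)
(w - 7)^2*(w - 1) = w^3 - 15*w^2 + 63*w - 49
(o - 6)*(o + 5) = o^2 - o - 30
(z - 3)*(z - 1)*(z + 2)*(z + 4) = z^4 + 2*z^3 - 13*z^2 - 14*z + 24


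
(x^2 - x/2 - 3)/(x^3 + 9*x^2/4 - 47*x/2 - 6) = 2*(2*x^2 - x - 6)/(4*x^3 + 9*x^2 - 94*x - 24)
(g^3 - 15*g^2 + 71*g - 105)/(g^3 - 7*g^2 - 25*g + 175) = (g - 3)/(g + 5)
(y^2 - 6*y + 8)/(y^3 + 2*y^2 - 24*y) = (y - 2)/(y*(y + 6))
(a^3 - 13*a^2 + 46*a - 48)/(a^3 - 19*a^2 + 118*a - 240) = (a^2 - 5*a + 6)/(a^2 - 11*a + 30)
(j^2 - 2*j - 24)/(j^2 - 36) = (j + 4)/(j + 6)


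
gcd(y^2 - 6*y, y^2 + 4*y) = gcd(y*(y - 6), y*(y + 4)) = y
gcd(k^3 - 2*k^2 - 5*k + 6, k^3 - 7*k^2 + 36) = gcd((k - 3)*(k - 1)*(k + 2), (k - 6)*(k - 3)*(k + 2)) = k^2 - k - 6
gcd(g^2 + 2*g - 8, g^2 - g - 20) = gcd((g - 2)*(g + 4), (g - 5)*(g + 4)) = g + 4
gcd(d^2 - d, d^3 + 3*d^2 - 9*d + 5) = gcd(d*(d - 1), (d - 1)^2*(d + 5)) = d - 1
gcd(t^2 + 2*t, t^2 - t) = t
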